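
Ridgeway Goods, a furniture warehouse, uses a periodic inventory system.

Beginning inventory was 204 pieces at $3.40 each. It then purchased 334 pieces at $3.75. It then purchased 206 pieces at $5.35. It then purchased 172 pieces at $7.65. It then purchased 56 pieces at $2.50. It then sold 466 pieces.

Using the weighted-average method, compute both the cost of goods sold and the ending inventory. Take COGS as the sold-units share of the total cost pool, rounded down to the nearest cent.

COGS = $2,159.32; ending inventory = $2,344.68

Sale 1, sell 466: 466/972 × $4,504.00 → $2,159.32
Ending inventory (cost pool remaining) = $2,344.68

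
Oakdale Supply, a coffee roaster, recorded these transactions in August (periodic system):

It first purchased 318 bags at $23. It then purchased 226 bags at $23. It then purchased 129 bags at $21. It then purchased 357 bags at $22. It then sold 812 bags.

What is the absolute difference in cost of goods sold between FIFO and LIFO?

$218

FIFO COGS: 318 @ $23 + 226 @ $23 + 129 @ $21 + 139 @ $22 = $18,279
LIFO COGS: 357 @ $22 + 129 @ $21 + 226 @ $23 + 100 @ $23 = $18,061
Difference = |$18,279 − $18,061| = $218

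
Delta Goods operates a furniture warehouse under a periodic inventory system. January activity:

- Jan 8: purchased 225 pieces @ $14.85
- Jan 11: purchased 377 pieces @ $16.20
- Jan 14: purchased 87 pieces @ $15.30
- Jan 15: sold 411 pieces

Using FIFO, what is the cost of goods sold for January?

Jan 15, 411 sold [FIFO — oldest first]: 225 @ $14.85 + 186 @ $16.20 = $6,354.45
Ending inventory: 191 @ $16.20 + 87 @ $15.30 = $4,425.30

COGS = $6,354.45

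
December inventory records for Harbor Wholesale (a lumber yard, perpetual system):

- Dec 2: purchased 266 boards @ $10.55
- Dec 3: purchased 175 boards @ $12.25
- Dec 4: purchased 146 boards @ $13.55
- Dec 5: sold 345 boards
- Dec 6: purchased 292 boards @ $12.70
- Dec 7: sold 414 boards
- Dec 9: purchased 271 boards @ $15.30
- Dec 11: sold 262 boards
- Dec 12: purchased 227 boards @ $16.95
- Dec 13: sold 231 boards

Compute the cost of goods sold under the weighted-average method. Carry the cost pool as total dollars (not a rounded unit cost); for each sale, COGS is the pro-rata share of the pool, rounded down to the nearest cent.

COGS = $16,628.47

After Dec 2: 266 on hand, pool $2,806.30 (≈ $10.5500 each)
After Dec 3: 441 on hand, pool $4,950.05 (≈ $11.2246 each)
After Dec 4: 587 on hand, pool $6,928.35 (≈ $11.8030 each)
Dec 5, sell 345: 345/587 × $6,928.35 → $4,072.02
After Dec 6: 534 on hand, pool $6,564.73 (≈ $12.2935 each)
Dec 7, sell 414: 414/534 × $6,564.73 → $5,089.50
After Dec 9: 391 on hand, pool $5,621.53 (≈ $14.3773 each)
Dec 11, sell 262: 262/391 × $5,621.53 → $3,766.85
After Dec 12: 356 on hand, pool $5,702.33 (≈ $16.0178 each)
Dec 13, sell 231: 231/356 × $5,702.33 → $3,700.10
Total COGS = $4,072.02 + $5,089.50 + $3,766.85 + $3,700.10 = $16,628.47
Ending inventory (cost pool remaining) = $2,002.23
Check: goods available $18,630.70 = COGS $16,628.47 + ending $2,002.23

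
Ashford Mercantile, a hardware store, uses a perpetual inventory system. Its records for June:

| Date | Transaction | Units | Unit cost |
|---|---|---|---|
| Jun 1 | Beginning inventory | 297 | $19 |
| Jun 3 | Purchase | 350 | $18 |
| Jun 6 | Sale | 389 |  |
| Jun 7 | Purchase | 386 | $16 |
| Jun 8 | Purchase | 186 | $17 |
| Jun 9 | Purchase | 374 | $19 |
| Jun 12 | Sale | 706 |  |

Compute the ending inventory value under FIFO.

Ending inventory = $9,214

Jun 6, 389 sold [FIFO — oldest first]: 297 @ $19 + 92 @ $18 = $7,299
Jun 12, 706 sold [FIFO — oldest first]: 258 @ $18 + 386 @ $16 + 62 @ $17 = $11,874
Total COGS = $7,299 + $11,874 = $19,173
Ending inventory: 124 @ $17 + 374 @ $19 = $9,214
Check: goods available $28,387 = COGS $19,173 + ending $9,214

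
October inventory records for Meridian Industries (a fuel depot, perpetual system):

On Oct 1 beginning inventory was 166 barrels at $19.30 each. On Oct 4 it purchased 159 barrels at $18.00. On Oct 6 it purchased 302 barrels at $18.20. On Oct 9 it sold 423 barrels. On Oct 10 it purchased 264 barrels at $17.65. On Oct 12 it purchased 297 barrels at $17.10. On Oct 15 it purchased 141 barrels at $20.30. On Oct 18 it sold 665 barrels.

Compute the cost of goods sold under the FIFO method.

Oct 9, 423 sold [FIFO — oldest first]: 166 @ $19.30 + 159 @ $18.00 + 98 @ $18.20 = $7,849.40
Oct 18, 665 sold [FIFO — oldest first]: 204 @ $18.20 + 264 @ $17.65 + 197 @ $17.10 = $11,741.10
Total COGS = $7,849.40 + $11,741.10 = $19,590.50
Ending inventory: 100 @ $17.10 + 141 @ $20.30 = $4,572.30
Check: goods available $24,162.80 = COGS $19,590.50 + ending $4,572.30

COGS = $19,590.50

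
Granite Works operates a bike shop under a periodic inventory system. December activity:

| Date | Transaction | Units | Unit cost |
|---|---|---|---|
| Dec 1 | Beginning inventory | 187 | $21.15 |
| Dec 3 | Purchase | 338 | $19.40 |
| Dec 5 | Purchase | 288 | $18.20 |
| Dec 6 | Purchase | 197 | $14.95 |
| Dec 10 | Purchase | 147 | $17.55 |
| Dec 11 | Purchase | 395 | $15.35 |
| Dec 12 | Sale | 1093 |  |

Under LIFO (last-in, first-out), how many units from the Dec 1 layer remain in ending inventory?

Dec 12, 1093 sold [LIFO — newest first]: 395 @ $15.35 + 147 @ $17.55 + 197 @ $14.95 + 288 @ $18.20 + 66 @ $19.40 = $18,110.25
Ending inventory: 187 @ $21.15 + 272 @ $19.40 = $9,231.85

187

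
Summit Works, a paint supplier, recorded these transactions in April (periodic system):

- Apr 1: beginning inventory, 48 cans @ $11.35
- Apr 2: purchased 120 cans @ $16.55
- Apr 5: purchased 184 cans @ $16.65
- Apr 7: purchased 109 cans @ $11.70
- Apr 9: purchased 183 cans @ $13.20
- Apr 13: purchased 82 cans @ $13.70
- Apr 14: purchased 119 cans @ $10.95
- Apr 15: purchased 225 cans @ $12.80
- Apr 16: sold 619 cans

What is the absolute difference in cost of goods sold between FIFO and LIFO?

$1,116.25

FIFO COGS: 48 @ $11.35 + 120 @ $16.55 + 184 @ $16.65 + 109 @ $11.70 + 158 @ $13.20 = $8,955.30
LIFO COGS: 225 @ $12.80 + 119 @ $10.95 + 82 @ $13.70 + 183 @ $13.20 + 10 @ $11.70 = $7,839.05
Difference = |$8,955.30 − $7,839.05| = $1,116.25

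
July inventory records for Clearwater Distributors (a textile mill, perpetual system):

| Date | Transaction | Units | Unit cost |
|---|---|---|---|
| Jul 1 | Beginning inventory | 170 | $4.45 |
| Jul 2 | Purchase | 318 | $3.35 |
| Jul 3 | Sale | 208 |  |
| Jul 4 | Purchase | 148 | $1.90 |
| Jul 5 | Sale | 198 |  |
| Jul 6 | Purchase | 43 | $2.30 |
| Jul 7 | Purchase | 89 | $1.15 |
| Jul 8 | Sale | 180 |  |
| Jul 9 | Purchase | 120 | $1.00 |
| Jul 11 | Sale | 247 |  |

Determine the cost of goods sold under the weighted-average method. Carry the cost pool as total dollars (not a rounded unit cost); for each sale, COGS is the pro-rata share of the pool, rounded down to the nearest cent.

COGS = $2,318.69

After Jul 1: 170 on hand, pool $756.50 (≈ $4.4500 each)
After Jul 2: 488 on hand, pool $1,821.80 (≈ $3.7332 each)
Jul 3, sell 208: 208/488 × $1,821.80 → $776.50
After Jul 4: 428 on hand, pool $1,326.50 (≈ $3.0993 each)
Jul 5, sell 198: 198/428 × $1,326.50 → $613.66
After Jul 6: 273 on hand, pool $811.74 (≈ $2.9734 each)
After Jul 7: 362 on hand, pool $914.09 (≈ $2.5251 each)
Jul 8, sell 180: 180/362 × $914.09 → $454.51
After Jul 9: 302 on hand, pool $579.58 (≈ $1.9191 each)
Jul 11, sell 247: 247/302 × $579.58 → $474.02
Total COGS = $776.50 + $613.66 + $454.51 + $474.02 = $2,318.69
Ending inventory (cost pool remaining) = $105.56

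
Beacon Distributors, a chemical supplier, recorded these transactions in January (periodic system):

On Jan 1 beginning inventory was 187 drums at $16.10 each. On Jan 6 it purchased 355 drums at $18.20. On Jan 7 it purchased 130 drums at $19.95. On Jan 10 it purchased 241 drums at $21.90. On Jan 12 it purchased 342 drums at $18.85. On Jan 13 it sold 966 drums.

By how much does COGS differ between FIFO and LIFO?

$580.55

FIFO COGS: 187 @ $16.10 + 355 @ $18.20 + 130 @ $19.95 + 241 @ $21.90 + 53 @ $18.85 = $18,342.15
LIFO COGS: 342 @ $18.85 + 241 @ $21.90 + 130 @ $19.95 + 253 @ $18.20 = $18,922.70
Difference = |$18,342.15 − $18,922.70| = $580.55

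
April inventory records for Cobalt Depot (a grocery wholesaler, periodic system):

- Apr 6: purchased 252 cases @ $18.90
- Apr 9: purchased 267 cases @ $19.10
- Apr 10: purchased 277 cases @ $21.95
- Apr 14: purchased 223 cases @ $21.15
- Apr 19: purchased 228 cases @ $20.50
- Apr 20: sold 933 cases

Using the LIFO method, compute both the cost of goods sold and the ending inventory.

COGS = $19,386.10; ending inventory = $5,947.00

Apr 20, 933 sold [LIFO — newest first]: 228 @ $20.50 + 223 @ $21.15 + 277 @ $21.95 + 205 @ $19.10 = $19,386.10
Ending inventory: 252 @ $18.90 + 62 @ $19.10 = $5,947.00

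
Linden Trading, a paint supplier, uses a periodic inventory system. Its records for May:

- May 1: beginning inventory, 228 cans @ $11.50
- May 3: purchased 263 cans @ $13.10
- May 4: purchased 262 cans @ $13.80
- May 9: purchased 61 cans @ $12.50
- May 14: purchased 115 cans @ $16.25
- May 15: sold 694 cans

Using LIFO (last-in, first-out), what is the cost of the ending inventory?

May 15, 694 sold [LIFO — newest first]: 115 @ $16.25 + 61 @ $12.50 + 262 @ $13.80 + 256 @ $13.10 = $9,600.45
Ending inventory: 228 @ $11.50 + 7 @ $13.10 = $2,713.70
Check: goods available $12,314.15 = COGS $9,600.45 + ending $2,713.70

Ending inventory = $2,713.70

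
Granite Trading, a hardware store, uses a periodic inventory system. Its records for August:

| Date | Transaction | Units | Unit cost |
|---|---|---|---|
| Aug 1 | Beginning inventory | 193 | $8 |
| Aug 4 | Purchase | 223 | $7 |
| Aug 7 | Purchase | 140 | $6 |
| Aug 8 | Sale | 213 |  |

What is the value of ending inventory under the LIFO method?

Aug 8, 213 sold [LIFO — newest first]: 140 @ $6 + 73 @ $7 = $1,351
Ending inventory: 193 @ $8 + 150 @ $7 = $2,594

Ending inventory = $2,594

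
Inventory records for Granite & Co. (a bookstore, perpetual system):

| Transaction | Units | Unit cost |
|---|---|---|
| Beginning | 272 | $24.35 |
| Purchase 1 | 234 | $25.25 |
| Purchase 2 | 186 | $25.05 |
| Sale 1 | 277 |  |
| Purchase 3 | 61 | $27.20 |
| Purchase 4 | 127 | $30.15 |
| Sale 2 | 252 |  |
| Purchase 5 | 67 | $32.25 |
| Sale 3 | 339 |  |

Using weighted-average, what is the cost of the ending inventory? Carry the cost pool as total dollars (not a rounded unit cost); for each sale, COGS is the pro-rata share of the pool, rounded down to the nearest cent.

After Beginning: 272 on hand, pool $6,623.20 (≈ $24.3500 each)
After Purchase 1: 506 on hand, pool $12,531.70 (≈ $24.7662 each)
After Purchase 2: 692 on hand, pool $17,191.00 (≈ $24.8425 each)
Sale 1, sell 277: 277/692 × $17,191.00 → $6,881.36
After Purchase 3: 476 on hand, pool $11,968.84 (≈ $25.1446 each)
After Purchase 4: 603 on hand, pool $15,797.89 (≈ $26.1988 each)
Sale 2, sell 252: 252/603 × $15,797.89 → $6,602.10
After Purchase 5: 418 on hand, pool $11,356.54 (≈ $27.1688 each)
Sale 3, sell 339: 339/418 × $11,356.54 → $9,210.20
Total COGS = $6,881.36 + $6,602.10 + $9,210.20 = $22,693.66
Ending inventory (cost pool remaining) = $2,146.34

Ending inventory = $2,146.34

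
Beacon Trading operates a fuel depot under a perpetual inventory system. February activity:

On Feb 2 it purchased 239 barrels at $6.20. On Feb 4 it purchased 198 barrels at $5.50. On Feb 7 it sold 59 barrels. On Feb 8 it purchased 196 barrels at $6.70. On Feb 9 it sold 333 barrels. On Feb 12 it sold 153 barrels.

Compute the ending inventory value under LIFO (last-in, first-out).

Feb 7, 59 sold [LIFO — newest first]: 59 @ $5.50 = $324.50
Feb 9, 333 sold [LIFO — newest first]: 196 @ $6.70 + 137 @ $5.50 = $2,066.70
Feb 12, 153 sold [LIFO — newest first]: 2 @ $5.50 + 151 @ $6.20 = $947.20
Total COGS = $324.50 + $2,066.70 + $947.20 = $3,338.40
Ending inventory: 88 @ $6.20 = $545.60

Ending inventory = $545.60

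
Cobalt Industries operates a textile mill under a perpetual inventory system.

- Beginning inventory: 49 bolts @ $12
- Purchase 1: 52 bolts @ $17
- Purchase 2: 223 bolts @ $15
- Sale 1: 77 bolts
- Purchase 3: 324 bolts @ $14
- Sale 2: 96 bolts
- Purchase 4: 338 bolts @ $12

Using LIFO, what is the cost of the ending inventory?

Ending inventory = $10,910

Sale 1 (77) [LIFO — newest first]: 77 @ $15 = $1,155
Sale 2 (96) [LIFO — newest first]: 96 @ $14 = $1,344
Total COGS = $1,155 + $1,344 = $2,499
Ending inventory: 49 @ $12 + 52 @ $17 + 146 @ $15 + 228 @ $14 + 338 @ $12 = $10,910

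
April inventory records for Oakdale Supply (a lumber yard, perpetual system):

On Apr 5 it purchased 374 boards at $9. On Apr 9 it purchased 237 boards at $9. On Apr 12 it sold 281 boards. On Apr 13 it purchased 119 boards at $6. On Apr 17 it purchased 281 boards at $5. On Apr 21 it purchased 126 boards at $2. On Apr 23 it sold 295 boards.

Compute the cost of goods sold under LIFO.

Apr 12, 281 sold [LIFO — newest first]: 237 @ $9 + 44 @ $9 = $2,529
Apr 23, 295 sold [LIFO — newest first]: 126 @ $2 + 169 @ $5 = $1,097
Total COGS = $2,529 + $1,097 = $3,626
Ending inventory: 330 @ $9 + 119 @ $6 + 112 @ $5 = $4,244
Check: goods available $7,870 = COGS $3,626 + ending $4,244

COGS = $3,626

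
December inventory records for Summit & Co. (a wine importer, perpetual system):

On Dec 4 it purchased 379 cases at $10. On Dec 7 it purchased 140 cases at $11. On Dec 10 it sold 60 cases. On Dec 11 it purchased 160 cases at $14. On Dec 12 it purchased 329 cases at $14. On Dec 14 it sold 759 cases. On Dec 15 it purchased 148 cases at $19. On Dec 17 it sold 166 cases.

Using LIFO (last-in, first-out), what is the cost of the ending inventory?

Ending inventory = $1,710

Dec 10, 60 sold [LIFO — newest first]: 60 @ $11 = $660
Dec 14, 759 sold [LIFO — newest first]: 329 @ $14 + 160 @ $14 + 80 @ $11 + 190 @ $10 = $9,626
Dec 17, 166 sold [LIFO — newest first]: 148 @ $19 + 18 @ $10 = $2,992
Total COGS = $660 + $9,626 + $2,992 = $13,278
Ending inventory: 171 @ $10 = $1,710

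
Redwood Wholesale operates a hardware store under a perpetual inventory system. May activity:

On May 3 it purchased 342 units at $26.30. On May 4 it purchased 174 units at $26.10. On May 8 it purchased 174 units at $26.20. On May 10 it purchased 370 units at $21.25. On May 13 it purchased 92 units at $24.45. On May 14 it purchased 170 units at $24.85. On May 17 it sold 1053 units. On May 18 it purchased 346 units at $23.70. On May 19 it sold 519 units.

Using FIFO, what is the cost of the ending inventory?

May 17, 1053 sold [FIFO — oldest first]: 342 @ $26.30 + 174 @ $26.10 + 174 @ $26.20 + 363 @ $21.25 = $25,808.55
May 19, 519 sold [FIFO — oldest first]: 7 @ $21.25 + 92 @ $24.45 + 170 @ $24.85 + 250 @ $23.70 = $12,547.65
Total COGS = $25,808.55 + $12,547.65 = $38,356.20
Ending inventory: 96 @ $23.70 = $2,275.20

Ending inventory = $2,275.20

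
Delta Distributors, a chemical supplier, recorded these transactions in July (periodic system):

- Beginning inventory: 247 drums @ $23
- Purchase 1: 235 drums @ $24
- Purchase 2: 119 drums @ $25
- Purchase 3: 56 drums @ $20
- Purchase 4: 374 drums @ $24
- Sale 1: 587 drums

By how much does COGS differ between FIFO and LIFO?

FIFO COGS: 247 @ $23 + 235 @ $24 + 105 @ $25 = $13,946
LIFO COGS: 374 @ $24 + 56 @ $20 + 119 @ $25 + 38 @ $24 = $13,983
Difference = |$13,946 − $13,983| = $37

$37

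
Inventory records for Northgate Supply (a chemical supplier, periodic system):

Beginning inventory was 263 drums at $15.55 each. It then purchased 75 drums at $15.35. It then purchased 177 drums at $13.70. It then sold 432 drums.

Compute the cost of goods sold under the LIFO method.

COGS = $6,375.15

Sale 1 (432) [LIFO — newest first]: 177 @ $13.70 + 75 @ $15.35 + 180 @ $15.55 = $6,375.15
Ending inventory: 83 @ $15.55 = $1,290.65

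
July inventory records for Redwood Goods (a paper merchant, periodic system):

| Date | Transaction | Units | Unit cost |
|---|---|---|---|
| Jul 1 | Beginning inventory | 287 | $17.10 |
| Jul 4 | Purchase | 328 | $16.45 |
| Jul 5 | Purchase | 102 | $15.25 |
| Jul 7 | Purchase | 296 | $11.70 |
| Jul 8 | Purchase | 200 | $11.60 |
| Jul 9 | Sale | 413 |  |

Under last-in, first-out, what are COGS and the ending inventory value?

COGS = $4,812.10; ending inventory = $12,829.90

Jul 9, 413 sold [LIFO — newest first]: 200 @ $11.60 + 213 @ $11.70 = $4,812.10
Ending inventory: 287 @ $17.10 + 328 @ $16.45 + 102 @ $15.25 + 83 @ $11.70 = $12,829.90
Check: goods available $17,642.00 = COGS $4,812.10 + ending $12,829.90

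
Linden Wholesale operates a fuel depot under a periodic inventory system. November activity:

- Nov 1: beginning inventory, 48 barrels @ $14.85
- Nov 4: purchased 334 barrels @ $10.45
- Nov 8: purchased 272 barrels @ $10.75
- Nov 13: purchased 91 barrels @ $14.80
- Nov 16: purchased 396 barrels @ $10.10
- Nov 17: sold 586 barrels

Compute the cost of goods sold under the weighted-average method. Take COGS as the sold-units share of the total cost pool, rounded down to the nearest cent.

Nov 17, sell 586: 586/1141 × $12,473.50 → $6,406.19
Ending inventory (cost pool remaining) = $6,067.31
Check: goods available $12,473.50 = COGS $6,406.19 + ending $6,067.31

COGS = $6,406.19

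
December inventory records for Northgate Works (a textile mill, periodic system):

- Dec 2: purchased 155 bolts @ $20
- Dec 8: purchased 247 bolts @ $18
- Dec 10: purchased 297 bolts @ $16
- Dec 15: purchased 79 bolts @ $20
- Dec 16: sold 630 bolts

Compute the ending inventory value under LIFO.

Ending inventory = $2,960

Dec 16, 630 sold [LIFO — newest first]: 79 @ $20 + 297 @ $16 + 247 @ $18 + 7 @ $20 = $10,918
Ending inventory: 148 @ $20 = $2,960
Check: goods available $13,878 = COGS $10,918 + ending $2,960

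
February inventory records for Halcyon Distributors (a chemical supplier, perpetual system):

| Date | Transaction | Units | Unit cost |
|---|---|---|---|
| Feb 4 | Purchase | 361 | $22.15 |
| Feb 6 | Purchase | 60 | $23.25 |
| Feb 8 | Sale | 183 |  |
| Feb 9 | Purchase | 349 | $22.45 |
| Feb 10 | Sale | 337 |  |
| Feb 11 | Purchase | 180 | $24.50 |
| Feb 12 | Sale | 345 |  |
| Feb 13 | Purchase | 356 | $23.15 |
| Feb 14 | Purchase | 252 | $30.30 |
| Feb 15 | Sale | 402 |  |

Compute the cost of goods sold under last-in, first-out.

COGS = $30,861.55

Feb 8, 183 sold [LIFO — newest first]: 60 @ $23.25 + 123 @ $22.15 = $4,119.45
Feb 10, 337 sold [LIFO — newest first]: 337 @ $22.45 = $7,565.65
Feb 12, 345 sold [LIFO — newest first]: 180 @ $24.50 + 12 @ $22.45 + 153 @ $22.15 = $8,068.35
Feb 15, 402 sold [LIFO — newest first]: 252 @ $30.30 + 150 @ $23.15 = $11,108.10
Total COGS = $4,119.45 + $7,565.65 + $8,068.35 + $11,108.10 = $30,861.55
Ending inventory: 85 @ $22.15 + 206 @ $23.15 = $6,651.65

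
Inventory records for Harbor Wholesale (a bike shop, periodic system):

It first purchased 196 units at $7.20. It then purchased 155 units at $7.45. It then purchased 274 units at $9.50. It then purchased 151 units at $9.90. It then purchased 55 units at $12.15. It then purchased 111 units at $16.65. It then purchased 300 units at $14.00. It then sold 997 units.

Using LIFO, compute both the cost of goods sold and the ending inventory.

COGS = $11,604.00; ending inventory = $1,776.25

Sale 1 (997) [LIFO — newest first]: 300 @ $14.00 + 111 @ $16.65 + 55 @ $12.15 + 151 @ $9.90 + 274 @ $9.50 + 106 @ $7.45 = $11,604.00
Ending inventory: 196 @ $7.20 + 49 @ $7.45 = $1,776.25
Check: goods available $13,380.25 = COGS $11,604.00 + ending $1,776.25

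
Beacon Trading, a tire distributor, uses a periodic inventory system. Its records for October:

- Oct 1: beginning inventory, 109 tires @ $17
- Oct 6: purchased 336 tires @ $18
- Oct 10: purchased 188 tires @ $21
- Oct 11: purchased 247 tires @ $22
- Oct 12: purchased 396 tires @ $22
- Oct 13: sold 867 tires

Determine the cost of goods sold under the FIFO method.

COGS = $16,997

Oct 13, 867 sold [FIFO — oldest first]: 109 @ $17 + 336 @ $18 + 188 @ $21 + 234 @ $22 = $16,997
Ending inventory: 13 @ $22 + 396 @ $22 = $8,998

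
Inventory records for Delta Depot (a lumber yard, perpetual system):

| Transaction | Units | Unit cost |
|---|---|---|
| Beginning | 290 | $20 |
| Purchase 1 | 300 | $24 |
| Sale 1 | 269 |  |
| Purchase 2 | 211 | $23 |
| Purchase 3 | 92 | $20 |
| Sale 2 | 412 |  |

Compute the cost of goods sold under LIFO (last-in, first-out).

Sale 1 (269) [LIFO — newest first]: 269 @ $24 = $6,456
Sale 2 (412) [LIFO — newest first]: 92 @ $20 + 211 @ $23 + 31 @ $24 + 78 @ $20 = $8,997
Total COGS = $6,456 + $8,997 = $15,453
Ending inventory: 212 @ $20 = $4,240
Check: goods available $19,693 = COGS $15,453 + ending $4,240

COGS = $15,453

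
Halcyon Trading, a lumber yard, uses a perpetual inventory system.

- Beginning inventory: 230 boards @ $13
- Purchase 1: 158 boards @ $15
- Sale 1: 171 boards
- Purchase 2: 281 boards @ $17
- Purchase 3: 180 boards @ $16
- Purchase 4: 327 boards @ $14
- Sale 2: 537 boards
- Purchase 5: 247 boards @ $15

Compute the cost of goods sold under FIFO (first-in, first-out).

Sale 1 (171) [FIFO — oldest first]: 171 @ $13 = $2,223
Sale 2 (537) [FIFO — oldest first]: 59 @ $13 + 158 @ $15 + 281 @ $17 + 39 @ $16 = $8,538
Total COGS = $2,223 + $8,538 = $10,761
Ending inventory: 141 @ $16 + 327 @ $14 + 247 @ $15 = $10,539

COGS = $10,761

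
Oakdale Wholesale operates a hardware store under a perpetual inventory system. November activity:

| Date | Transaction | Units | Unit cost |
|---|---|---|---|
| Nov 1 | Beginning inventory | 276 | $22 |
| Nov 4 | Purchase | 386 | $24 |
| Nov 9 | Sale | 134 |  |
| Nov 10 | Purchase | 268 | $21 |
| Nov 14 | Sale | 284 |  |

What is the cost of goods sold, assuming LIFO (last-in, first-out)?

COGS = $9,228

Nov 9, 134 sold [LIFO — newest first]: 134 @ $24 = $3,216
Nov 14, 284 sold [LIFO — newest first]: 268 @ $21 + 16 @ $24 = $6,012
Total COGS = $3,216 + $6,012 = $9,228
Ending inventory: 276 @ $22 + 236 @ $24 = $11,736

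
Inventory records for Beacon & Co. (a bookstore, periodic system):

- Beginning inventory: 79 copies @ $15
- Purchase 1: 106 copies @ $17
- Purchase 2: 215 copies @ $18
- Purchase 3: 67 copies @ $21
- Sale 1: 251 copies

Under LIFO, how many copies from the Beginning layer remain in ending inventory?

Sale 1 (251) [LIFO — newest first]: 67 @ $21 + 184 @ $18 = $4,719
Ending inventory: 79 @ $15 + 106 @ $17 + 31 @ $18 = $3,545
Check: goods available $8,264 = COGS $4,719 + ending $3,545

79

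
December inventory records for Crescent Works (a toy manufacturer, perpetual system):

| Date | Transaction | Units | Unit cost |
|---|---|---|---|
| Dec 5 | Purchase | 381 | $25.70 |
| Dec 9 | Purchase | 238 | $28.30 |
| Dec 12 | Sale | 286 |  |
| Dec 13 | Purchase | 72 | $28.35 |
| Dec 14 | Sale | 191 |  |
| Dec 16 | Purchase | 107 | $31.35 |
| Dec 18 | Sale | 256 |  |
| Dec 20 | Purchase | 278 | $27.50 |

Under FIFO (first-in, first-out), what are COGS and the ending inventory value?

Dec 12, 286 sold [FIFO — oldest first]: 286 @ $25.70 = $7,350.20
Dec 14, 191 sold [FIFO — oldest first]: 95 @ $25.70 + 96 @ $28.30 = $5,158.30
Dec 18, 256 sold [FIFO — oldest first]: 142 @ $28.30 + 72 @ $28.35 + 42 @ $31.35 = $7,376.50
Total COGS = $7,350.20 + $5,158.30 + $7,376.50 = $19,885.00
Ending inventory: 65 @ $31.35 + 278 @ $27.50 = $9,682.75
Check: goods available $29,567.75 = COGS $19,885.00 + ending $9,682.75

COGS = $19,885.00; ending inventory = $9,682.75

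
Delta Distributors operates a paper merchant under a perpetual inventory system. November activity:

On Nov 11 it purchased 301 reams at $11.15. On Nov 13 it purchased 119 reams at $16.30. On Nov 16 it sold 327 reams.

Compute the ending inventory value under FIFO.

Nov 16, 327 sold [FIFO — oldest first]: 301 @ $11.15 + 26 @ $16.30 = $3,779.95
Ending inventory: 93 @ $16.30 = $1,515.90

Ending inventory = $1,515.90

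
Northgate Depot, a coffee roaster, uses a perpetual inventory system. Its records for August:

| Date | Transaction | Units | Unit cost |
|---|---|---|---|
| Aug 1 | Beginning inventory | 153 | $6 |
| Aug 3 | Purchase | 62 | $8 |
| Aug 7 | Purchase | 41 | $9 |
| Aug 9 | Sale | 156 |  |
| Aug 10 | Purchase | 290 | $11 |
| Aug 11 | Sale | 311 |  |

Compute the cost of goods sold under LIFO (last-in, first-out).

COGS = $4,499

Aug 9, 156 sold [LIFO — newest first]: 41 @ $9 + 62 @ $8 + 53 @ $6 = $1,183
Aug 11, 311 sold [LIFO — newest first]: 290 @ $11 + 21 @ $6 = $3,316
Total COGS = $1,183 + $3,316 = $4,499
Ending inventory: 79 @ $6 = $474
Check: goods available $4,973 = COGS $4,499 + ending $474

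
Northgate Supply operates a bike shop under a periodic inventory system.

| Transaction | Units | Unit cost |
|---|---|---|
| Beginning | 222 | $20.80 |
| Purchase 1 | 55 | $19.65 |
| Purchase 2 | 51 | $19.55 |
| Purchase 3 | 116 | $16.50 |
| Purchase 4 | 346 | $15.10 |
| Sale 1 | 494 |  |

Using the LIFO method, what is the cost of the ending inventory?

Sale 1 (494) [LIFO — newest first]: 346 @ $15.10 + 116 @ $16.50 + 32 @ $19.55 = $7,764.20
Ending inventory: 222 @ $20.80 + 55 @ $19.65 + 19 @ $19.55 = $6,069.80
Check: goods available $13,834.00 = COGS $7,764.20 + ending $6,069.80

Ending inventory = $6,069.80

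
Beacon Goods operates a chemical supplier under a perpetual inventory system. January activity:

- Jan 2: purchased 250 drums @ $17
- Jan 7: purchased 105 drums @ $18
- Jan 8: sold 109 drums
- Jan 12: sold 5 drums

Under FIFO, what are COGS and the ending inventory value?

COGS = $1,938; ending inventory = $4,202

Jan 8, 109 sold [FIFO — oldest first]: 109 @ $17 = $1,853
Jan 12, 5 sold [FIFO — oldest first]: 5 @ $17 = $85
Total COGS = $1,853 + $85 = $1,938
Ending inventory: 136 @ $17 + 105 @ $18 = $4,202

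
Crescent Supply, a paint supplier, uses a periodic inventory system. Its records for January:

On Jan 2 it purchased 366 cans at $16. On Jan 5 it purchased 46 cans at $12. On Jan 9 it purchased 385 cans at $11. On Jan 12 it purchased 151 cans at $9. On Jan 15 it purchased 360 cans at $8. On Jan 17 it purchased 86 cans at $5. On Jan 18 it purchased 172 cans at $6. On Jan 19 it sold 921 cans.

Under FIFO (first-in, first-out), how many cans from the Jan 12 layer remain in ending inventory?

Jan 19, 921 sold [FIFO — oldest first]: 366 @ $16 + 46 @ $12 + 385 @ $11 + 124 @ $9 = $11,759
Ending inventory: 27 @ $9 + 360 @ $8 + 86 @ $5 + 172 @ $6 = $4,585
Check: goods available $16,344 = COGS $11,759 + ending $4,585

27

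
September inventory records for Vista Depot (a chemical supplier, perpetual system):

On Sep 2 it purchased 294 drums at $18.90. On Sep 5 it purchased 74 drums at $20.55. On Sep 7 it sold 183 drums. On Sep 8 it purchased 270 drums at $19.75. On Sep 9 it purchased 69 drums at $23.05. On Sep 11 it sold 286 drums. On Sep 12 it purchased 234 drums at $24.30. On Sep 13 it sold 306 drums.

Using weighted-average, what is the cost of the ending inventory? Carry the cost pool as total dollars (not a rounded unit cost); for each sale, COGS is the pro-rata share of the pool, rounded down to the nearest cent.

Ending inventory = $3,674.02

After Sep 2: 294 on hand, pool $5,556.60 (≈ $18.9000 each)
After Sep 5: 368 on hand, pool $7,077.30 (≈ $19.2318 each)
Sep 7, sell 183: 183/368 × $7,077.30 → $3,519.41
After Sep 8: 455 on hand, pool $8,890.39 (≈ $19.5393 each)
After Sep 9: 524 on hand, pool $10,480.84 (≈ $20.0016 each)
Sep 11, sell 286: 286/524 × $10,480.84 → $5,720.45
After Sep 12: 472 on hand, pool $10,446.59 (≈ $22.1326 each)
Sep 13, sell 306: 306/472 × $10,446.59 → $6,772.57
Total COGS = $3,519.41 + $5,720.45 + $6,772.57 = $16,012.43
Ending inventory (cost pool remaining) = $3,674.02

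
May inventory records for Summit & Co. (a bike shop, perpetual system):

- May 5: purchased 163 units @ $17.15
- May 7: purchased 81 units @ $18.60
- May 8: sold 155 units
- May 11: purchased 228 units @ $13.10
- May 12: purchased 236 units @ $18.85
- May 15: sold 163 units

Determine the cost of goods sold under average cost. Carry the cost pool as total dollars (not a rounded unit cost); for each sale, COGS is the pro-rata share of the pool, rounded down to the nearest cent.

COGS = $5,387.00

After May 5: 163 on hand, pool $2,795.45 (≈ $17.1500 each)
After May 7: 244 on hand, pool $4,302.05 (≈ $17.6314 each)
May 8, sell 155: 155/244 × $4,302.05 → $2,732.85
After May 11: 317 on hand, pool $4,556.00 (≈ $14.3722 each)
After May 12: 553 on hand, pool $9,004.60 (≈ $16.2832 each)
May 15, sell 163: 163/553 × $9,004.60 → $2,654.15
Total COGS = $2,732.85 + $2,654.15 = $5,387.00
Ending inventory (cost pool remaining) = $6,350.45
Check: goods available $11,737.45 = COGS $5,387.00 + ending $6,350.45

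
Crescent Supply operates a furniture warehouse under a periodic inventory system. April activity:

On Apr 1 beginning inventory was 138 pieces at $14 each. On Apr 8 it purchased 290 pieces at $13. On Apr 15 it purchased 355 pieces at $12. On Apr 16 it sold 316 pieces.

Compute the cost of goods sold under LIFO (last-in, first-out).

Apr 16, 316 sold [LIFO — newest first]: 316 @ $12 = $3,792
Ending inventory: 138 @ $14 + 290 @ $13 + 39 @ $12 = $6,170

COGS = $3,792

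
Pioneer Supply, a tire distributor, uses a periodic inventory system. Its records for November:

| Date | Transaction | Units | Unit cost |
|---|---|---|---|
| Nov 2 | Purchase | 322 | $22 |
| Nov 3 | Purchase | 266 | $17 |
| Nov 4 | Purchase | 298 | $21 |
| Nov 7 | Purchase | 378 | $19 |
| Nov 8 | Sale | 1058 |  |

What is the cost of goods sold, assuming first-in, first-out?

Nov 8, 1058 sold [FIFO — oldest first]: 322 @ $22 + 266 @ $17 + 298 @ $21 + 172 @ $19 = $21,132
Ending inventory: 206 @ $19 = $3,914

COGS = $21,132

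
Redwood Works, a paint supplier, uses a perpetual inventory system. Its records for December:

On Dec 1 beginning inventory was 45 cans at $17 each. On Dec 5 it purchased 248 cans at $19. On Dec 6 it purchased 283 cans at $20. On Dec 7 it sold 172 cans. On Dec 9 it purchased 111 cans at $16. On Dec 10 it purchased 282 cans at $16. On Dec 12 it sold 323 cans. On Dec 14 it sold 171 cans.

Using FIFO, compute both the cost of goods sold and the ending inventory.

COGS = $12,577; ending inventory = $4,848

Dec 7, 172 sold [FIFO — oldest first]: 45 @ $17 + 127 @ $19 = $3,178
Dec 12, 323 sold [FIFO — oldest first]: 121 @ $19 + 202 @ $20 = $6,339
Dec 14, 171 sold [FIFO — oldest first]: 81 @ $20 + 90 @ $16 = $3,060
Total COGS = $3,178 + $6,339 + $3,060 = $12,577
Ending inventory: 21 @ $16 + 282 @ $16 = $4,848
Check: goods available $17,425 = COGS $12,577 + ending $4,848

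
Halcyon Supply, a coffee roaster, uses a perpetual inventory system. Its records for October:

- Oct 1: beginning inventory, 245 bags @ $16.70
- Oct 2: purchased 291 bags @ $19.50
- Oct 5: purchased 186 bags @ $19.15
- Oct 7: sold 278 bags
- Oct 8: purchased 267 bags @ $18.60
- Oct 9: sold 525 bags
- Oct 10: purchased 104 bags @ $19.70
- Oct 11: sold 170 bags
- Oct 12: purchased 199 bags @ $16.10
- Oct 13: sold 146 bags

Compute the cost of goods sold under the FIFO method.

COGS = $20,761.50

Oct 7, 278 sold [FIFO — oldest first]: 245 @ $16.70 + 33 @ $19.50 = $4,735.00
Oct 9, 525 sold [FIFO — oldest first]: 258 @ $19.50 + 186 @ $19.15 + 81 @ $18.60 = $10,099.50
Oct 11, 170 sold [FIFO — oldest first]: 170 @ $18.60 = $3,162.00
Oct 13, 146 sold [FIFO — oldest first]: 16 @ $18.60 + 104 @ $19.70 + 26 @ $16.10 = $2,765.00
Total COGS = $4,735.00 + $10,099.50 + $3,162.00 + $2,765.00 = $20,761.50
Ending inventory: 173 @ $16.10 = $2,785.30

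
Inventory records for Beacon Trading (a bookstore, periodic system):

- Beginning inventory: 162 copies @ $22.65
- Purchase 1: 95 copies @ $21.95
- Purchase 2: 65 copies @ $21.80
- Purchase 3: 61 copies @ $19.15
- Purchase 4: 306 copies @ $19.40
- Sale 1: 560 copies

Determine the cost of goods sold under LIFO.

Sale 1 (560) [LIFO — newest first]: 306 @ $19.40 + 61 @ $19.15 + 65 @ $21.80 + 95 @ $21.95 + 33 @ $22.65 = $11,354.25
Ending inventory: 129 @ $22.65 = $2,921.85
Check: goods available $14,276.10 = COGS $11,354.25 + ending $2,921.85

COGS = $11,354.25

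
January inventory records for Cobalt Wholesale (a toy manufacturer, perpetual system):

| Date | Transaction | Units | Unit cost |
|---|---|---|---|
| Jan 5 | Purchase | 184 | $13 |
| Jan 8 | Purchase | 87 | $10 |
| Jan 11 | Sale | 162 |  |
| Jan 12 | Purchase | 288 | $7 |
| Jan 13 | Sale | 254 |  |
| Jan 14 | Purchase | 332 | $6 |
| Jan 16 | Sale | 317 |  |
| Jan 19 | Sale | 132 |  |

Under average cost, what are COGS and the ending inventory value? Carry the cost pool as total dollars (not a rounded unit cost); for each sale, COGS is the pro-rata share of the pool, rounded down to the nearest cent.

COGS = $7,095.34; ending inventory = $174.66

After Jan 5: 184 on hand, pool $2,392.00 (≈ $13.0000 each)
After Jan 8: 271 on hand, pool $3,262.00 (≈ $12.0369 each)
Jan 11, sell 162: 162/271 × $3,262.00 → $1,949.97
After Jan 12: 397 on hand, pool $3,328.03 (≈ $8.3829 each)
Jan 13, sell 254: 254/397 × $3,328.03 → $2,129.26
After Jan 14: 475 on hand, pool $3,190.77 (≈ $6.7174 each)
Jan 16, sell 317: 317/475 × $3,190.77 → $2,129.41
Jan 19, sell 132: 132/158 × $1,061.36 → $886.70
Total COGS = $1,949.97 + $2,129.26 + $2,129.41 + $886.70 = $7,095.34
Ending inventory (cost pool remaining) = $174.66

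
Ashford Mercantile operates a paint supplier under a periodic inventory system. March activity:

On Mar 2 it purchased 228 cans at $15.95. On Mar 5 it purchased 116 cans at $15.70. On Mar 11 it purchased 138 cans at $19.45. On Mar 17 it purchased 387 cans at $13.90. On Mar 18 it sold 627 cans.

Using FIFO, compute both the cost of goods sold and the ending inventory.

COGS = $10,157.40; ending inventory = $3,363.80

Mar 18, 627 sold [FIFO — oldest first]: 228 @ $15.95 + 116 @ $15.70 + 138 @ $19.45 + 145 @ $13.90 = $10,157.40
Ending inventory: 242 @ $13.90 = $3,363.80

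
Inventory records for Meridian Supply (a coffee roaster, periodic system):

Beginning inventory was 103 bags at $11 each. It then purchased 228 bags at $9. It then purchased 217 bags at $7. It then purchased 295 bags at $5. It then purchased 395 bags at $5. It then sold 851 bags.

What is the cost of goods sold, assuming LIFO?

COGS = $4,577

Sale 1 (851) [LIFO — newest first]: 395 @ $5 + 295 @ $5 + 161 @ $7 = $4,577
Ending inventory: 103 @ $11 + 228 @ $9 + 56 @ $7 = $3,577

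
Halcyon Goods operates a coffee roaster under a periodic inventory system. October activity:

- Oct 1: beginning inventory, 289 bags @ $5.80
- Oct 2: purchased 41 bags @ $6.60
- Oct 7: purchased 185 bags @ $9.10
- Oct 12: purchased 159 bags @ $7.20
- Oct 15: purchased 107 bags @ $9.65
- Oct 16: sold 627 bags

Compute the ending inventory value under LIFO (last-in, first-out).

Oct 16, 627 sold [LIFO — newest first]: 107 @ $9.65 + 159 @ $7.20 + 185 @ $9.10 + 41 @ $6.60 + 135 @ $5.80 = $4,914.45
Ending inventory: 154 @ $5.80 = $893.20

Ending inventory = $893.20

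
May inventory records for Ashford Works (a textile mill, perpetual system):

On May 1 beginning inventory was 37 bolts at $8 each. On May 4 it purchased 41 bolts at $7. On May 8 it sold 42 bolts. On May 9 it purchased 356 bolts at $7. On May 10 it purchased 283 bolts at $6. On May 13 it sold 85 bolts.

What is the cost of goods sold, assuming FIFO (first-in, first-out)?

COGS = $926

May 8, 42 sold [FIFO — oldest first]: 37 @ $8 + 5 @ $7 = $331
May 13, 85 sold [FIFO — oldest first]: 36 @ $7 + 49 @ $7 = $595
Total COGS = $331 + $595 = $926
Ending inventory: 307 @ $7 + 283 @ $6 = $3,847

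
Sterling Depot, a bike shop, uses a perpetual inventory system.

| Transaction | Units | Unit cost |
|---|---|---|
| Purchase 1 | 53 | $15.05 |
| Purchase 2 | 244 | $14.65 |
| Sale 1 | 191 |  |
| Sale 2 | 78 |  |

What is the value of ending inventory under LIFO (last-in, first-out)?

Ending inventory = $421.40

Sale 1 (191) [LIFO — newest first]: 191 @ $14.65 = $2,798.15
Sale 2 (78) [LIFO — newest first]: 53 @ $14.65 + 25 @ $15.05 = $1,152.70
Total COGS = $2,798.15 + $1,152.70 = $3,950.85
Ending inventory: 28 @ $15.05 = $421.40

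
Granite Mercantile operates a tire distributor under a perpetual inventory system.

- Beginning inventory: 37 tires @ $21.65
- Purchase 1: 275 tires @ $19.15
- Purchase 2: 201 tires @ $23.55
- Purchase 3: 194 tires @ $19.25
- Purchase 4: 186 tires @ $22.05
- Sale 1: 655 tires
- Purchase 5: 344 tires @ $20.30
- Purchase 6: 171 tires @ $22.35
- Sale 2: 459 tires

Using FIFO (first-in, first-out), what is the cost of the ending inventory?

Ending inventory = $6,318.75

Sale 1 (655) [FIFO — oldest first]: 37 @ $21.65 + 275 @ $19.15 + 201 @ $23.55 + 142 @ $19.25 = $13,534.35
Sale 2 (459) [FIFO — oldest first]: 52 @ $19.25 + 186 @ $22.05 + 221 @ $20.30 = $9,588.60
Total COGS = $13,534.35 + $9,588.60 = $23,122.95
Ending inventory: 123 @ $20.30 + 171 @ $22.35 = $6,318.75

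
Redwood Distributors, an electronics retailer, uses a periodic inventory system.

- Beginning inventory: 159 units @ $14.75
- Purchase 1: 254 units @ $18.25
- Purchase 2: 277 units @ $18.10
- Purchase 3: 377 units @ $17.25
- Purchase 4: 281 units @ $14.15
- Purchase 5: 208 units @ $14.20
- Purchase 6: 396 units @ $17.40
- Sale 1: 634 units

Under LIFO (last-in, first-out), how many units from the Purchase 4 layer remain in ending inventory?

Sale 1 (634) [LIFO — newest first]: 396 @ $17.40 + 208 @ $14.20 + 30 @ $14.15 = $10,268.50
Ending inventory: 159 @ $14.75 + 254 @ $18.25 + 277 @ $18.10 + 377 @ $17.25 + 251 @ $14.15 = $22,049.35
Check: goods available $32,317.85 = COGS $10,268.50 + ending $22,049.35

251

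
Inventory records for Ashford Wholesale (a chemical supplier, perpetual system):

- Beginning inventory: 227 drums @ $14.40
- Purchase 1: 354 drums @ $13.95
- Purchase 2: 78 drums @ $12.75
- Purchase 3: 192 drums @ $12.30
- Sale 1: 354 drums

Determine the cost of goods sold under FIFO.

Sale 1 (354) [FIFO — oldest first]: 227 @ $14.40 + 127 @ $13.95 = $5,040.45
Ending inventory: 227 @ $13.95 + 78 @ $12.75 + 192 @ $12.30 = $6,522.75
Check: goods available $11,563.20 = COGS $5,040.45 + ending $6,522.75

COGS = $5,040.45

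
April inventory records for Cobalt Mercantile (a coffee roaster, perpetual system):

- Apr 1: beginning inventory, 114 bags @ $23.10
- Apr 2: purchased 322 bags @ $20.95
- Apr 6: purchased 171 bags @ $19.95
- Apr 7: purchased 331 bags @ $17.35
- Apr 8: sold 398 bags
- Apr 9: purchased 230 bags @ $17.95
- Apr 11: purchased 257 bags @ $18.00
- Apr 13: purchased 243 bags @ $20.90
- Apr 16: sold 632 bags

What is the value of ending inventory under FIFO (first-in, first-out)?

Apr 8, 398 sold [FIFO — oldest first]: 114 @ $23.10 + 284 @ $20.95 = $8,583.20
Apr 16, 632 sold [FIFO — oldest first]: 38 @ $20.95 + 171 @ $19.95 + 331 @ $17.35 + 92 @ $17.95 = $11,601.80
Total COGS = $8,583.20 + $11,601.80 = $20,185.00
Ending inventory: 138 @ $17.95 + 257 @ $18.00 + 243 @ $20.90 = $12,181.80

Ending inventory = $12,181.80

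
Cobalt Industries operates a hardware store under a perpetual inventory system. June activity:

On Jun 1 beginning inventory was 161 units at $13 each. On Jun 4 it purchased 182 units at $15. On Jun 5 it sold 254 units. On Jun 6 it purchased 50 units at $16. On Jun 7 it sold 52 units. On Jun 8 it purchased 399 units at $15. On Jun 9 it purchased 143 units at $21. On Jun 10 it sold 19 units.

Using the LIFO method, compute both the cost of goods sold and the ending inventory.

COGS = $4,891; ending inventory = $9,720

Jun 5, 254 sold [LIFO — newest first]: 182 @ $15 + 72 @ $13 = $3,666
Jun 7, 52 sold [LIFO — newest first]: 50 @ $16 + 2 @ $13 = $826
Jun 10, 19 sold [LIFO — newest first]: 19 @ $21 = $399
Total COGS = $3,666 + $826 + $399 = $4,891
Ending inventory: 87 @ $13 + 399 @ $15 + 124 @ $21 = $9,720
Check: goods available $14,611 = COGS $4,891 + ending $9,720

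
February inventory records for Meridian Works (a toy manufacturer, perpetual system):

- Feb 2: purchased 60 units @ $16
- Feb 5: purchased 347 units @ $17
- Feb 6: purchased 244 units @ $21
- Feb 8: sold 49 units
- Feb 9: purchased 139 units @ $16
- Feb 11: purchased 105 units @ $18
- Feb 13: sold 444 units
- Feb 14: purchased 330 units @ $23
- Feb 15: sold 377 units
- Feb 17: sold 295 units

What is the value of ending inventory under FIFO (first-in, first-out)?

Feb 8, 49 sold [FIFO — oldest first]: 49 @ $16 = $784
Feb 13, 444 sold [FIFO — oldest first]: 11 @ $16 + 347 @ $17 + 86 @ $21 = $7,881
Feb 15, 377 sold [FIFO — oldest first]: 158 @ $21 + 139 @ $16 + 80 @ $18 = $6,982
Feb 17, 295 sold [FIFO — oldest first]: 25 @ $18 + 270 @ $23 = $6,660
Total COGS = $784 + $7,881 + $6,982 + $6,660 = $22,307
Ending inventory: 60 @ $23 = $1,380

Ending inventory = $1,380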